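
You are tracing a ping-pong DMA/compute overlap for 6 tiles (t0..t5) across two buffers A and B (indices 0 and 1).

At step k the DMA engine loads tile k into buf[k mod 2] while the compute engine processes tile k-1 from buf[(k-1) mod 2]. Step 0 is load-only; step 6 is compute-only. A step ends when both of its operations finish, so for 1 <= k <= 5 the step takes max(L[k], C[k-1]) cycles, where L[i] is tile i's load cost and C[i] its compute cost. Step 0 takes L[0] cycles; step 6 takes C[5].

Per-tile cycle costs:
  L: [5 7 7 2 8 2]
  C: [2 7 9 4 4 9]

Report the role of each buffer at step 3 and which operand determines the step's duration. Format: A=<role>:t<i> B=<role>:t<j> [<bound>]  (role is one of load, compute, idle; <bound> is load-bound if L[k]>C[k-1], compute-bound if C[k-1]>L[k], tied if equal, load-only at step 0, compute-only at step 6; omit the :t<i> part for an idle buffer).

k=0 load=t0/5c comp=- wait=5 total=5
k=1 load=t1/7c comp=t0/2c wait=7 total=12
k=2 load=t2/7c comp=t1/7c wait=7 total=19
k=3 load=t3/2c comp=t2/9c wait=9 total=28
k=4 load=t4/8c comp=t3/4c wait=8 total=36
k=5 load=t5/2c comp=t4/4c wait=4 total=40
k=6 load=- comp=t5/9c wait=9 total=49

step 3: A=compute:t2 B=load:t3 [compute-bound]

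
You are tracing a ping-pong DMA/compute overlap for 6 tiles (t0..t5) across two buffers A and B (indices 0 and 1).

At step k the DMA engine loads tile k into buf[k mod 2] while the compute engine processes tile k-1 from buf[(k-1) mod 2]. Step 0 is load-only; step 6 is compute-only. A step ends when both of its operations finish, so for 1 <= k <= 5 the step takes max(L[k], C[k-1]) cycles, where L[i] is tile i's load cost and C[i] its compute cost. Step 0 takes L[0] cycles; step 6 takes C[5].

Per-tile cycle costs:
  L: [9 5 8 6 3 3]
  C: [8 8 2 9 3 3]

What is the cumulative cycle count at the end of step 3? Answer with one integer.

end_cycle[3] = 31

k=0 load=t0/9c comp=- wait=9 total=9
k=1 load=t1/5c comp=t0/8c wait=8 total=17
k=2 load=t2/8c comp=t1/8c wait=8 total=25
k=3 load=t3/6c comp=t2/2c wait=6 total=31
k=4 load=t4/3c comp=t3/9c wait=9 total=40
k=5 load=t5/3c comp=t4/3c wait=3 total=43
k=6 load=- comp=t5/3c wait=3 total=46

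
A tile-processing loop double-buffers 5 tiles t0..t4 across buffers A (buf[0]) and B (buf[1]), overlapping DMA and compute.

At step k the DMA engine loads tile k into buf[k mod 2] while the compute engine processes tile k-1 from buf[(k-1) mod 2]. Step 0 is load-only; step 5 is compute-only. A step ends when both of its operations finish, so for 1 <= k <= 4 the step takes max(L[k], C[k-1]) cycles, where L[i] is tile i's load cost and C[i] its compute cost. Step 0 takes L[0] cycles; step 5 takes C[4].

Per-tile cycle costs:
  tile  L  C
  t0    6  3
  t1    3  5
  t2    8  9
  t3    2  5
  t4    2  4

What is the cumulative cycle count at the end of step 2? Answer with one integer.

[0] DMA t0→A (6c) ∥ CU idle ⇒ 6c, clock 6
[1] DMA t1→B (3c) ∥ CU A:t0 (3c) ⇒ 3c, clock 9
[2] DMA t2→A (8c) ∥ CU B:t1 (5c) ⇒ 8c, clock 17
[3] DMA t3→B (2c) ∥ CU A:t2 (9c) ⇒ 9c, clock 26
[4] DMA t4→A (2c) ∥ CU B:t3 (5c) ⇒ 5c, clock 31
[5] DMA idle ∥ CU A:t4 (4c) ⇒ 4c, clock 35

end_cycle[2] = 17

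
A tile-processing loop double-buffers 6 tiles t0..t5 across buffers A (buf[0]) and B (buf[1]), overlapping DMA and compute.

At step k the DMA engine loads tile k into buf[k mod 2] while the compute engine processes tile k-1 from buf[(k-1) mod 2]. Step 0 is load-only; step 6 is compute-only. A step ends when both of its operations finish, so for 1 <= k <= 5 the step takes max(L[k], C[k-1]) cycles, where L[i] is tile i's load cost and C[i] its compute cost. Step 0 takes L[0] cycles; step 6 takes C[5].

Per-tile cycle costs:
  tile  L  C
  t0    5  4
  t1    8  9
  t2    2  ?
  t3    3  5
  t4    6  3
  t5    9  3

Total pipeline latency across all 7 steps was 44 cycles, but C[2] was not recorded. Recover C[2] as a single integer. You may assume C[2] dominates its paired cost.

step 0: dur = L[0]=5 = 5
step 1: dur = max(L[1]=8, C[0]=4) = 8
step 2: dur = max(L[2]=2, C[1]=9) = 9
step 3: dur = max(L[3]=3, C[2]=?) = C[2]  (unknown; binding)
step 4: dur = max(L[4]=6, C[3]=5) = 6
step 5: dur = max(L[5]=9, C[4]=3) = 9
step 6: dur = C[5]=3 = 3
sum of known step durations = 40
dur[3] = total - known = 44 - 40 = 4
C[2] is the binding max in step 3, so C[2] = dur[3] = 4

C[2] = 4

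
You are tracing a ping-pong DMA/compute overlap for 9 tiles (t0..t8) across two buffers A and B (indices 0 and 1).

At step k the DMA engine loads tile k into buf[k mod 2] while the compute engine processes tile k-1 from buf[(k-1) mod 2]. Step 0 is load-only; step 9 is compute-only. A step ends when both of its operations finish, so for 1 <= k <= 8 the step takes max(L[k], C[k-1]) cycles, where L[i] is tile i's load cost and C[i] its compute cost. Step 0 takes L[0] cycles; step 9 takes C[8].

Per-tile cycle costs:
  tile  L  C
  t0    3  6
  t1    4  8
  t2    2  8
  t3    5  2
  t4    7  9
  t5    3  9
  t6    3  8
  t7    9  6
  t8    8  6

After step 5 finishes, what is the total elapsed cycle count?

end_cycle[5] = 41

  0. 3=3c; end=3; A:t0 B:-
  1. max(4,6)=6c; end=9; A:t0 B:t1
  2. max(2,8)=8c; end=17; A:t2 B:t1
  3. max(5,8)=8c; end=25; A:t2 B:t3
  4. max(7,2)=7c; end=32; A:t4 B:t3
  5. max(3,9)=9c; end=41; A:t4 B:t5
  6. max(3,9)=9c; end=50; A:t6 B:t5
  7. max(9,8)=9c; end=59; A:t6 B:t7
  8. max(8,6)=8c; end=67; A:t8 B:t7
  9. 6=6c; end=73; A:t8 B:t7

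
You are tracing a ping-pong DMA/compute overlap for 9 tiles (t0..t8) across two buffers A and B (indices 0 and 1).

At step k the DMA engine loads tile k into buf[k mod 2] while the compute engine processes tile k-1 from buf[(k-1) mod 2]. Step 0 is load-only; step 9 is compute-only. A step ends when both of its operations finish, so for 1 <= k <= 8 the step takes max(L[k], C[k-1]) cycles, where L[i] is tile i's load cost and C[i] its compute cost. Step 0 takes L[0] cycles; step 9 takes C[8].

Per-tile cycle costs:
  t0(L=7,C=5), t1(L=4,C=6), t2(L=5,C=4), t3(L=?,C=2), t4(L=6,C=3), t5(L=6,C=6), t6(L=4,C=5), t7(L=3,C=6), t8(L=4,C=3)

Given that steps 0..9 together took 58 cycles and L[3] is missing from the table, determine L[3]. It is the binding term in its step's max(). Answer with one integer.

L[3] = 8

step 0: dur = L[0]=7 = 7
step 1: dur = max(L[1]=4, C[0]=5) = 5
step 2: dur = max(L[2]=5, C[1]=6) = 6
step 3: dur = max(L[3]=?, C[2]=4) = L[3]  (unknown; binding)
step 4: dur = max(L[4]=6, C[3]=2) = 6
step 5: dur = max(L[5]=6, C[4]=3) = 6
step 6: dur = max(L[6]=4, C[5]=6) = 6
step 7: dur = max(L[7]=3, C[6]=5) = 5
step 8: dur = max(L[8]=4, C[7]=6) = 6
step 9: dur = C[8]=3 = 3
sum of known step durations = 50
dur[3] = total - known = 58 - 50 = 8
L[3] is the binding max in step 3, so L[3] = dur[3] = 8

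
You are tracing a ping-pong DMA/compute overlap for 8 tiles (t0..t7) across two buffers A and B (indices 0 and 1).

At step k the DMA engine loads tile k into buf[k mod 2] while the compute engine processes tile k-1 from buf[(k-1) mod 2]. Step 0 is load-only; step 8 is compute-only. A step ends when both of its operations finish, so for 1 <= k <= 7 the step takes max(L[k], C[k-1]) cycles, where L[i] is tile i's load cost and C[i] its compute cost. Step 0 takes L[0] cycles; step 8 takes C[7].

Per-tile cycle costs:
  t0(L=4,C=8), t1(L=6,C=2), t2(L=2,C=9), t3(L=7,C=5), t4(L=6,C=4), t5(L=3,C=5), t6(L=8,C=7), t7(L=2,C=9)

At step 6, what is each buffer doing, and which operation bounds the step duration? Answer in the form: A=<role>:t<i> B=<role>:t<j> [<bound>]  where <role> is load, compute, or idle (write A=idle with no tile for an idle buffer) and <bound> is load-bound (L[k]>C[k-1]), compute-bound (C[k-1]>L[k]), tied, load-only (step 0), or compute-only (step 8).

step 6: A=load:t6 B=compute:t5 [load-bound]

k=0 load=t0/4c comp=- wait=4 total=4
k=1 load=t1/6c comp=t0/8c wait=8 total=12
k=2 load=t2/2c comp=t1/2c wait=2 total=14
k=3 load=t3/7c comp=t2/9c wait=9 total=23
k=4 load=t4/6c comp=t3/5c wait=6 total=29
k=5 load=t5/3c comp=t4/4c wait=4 total=33
k=6 load=t6/8c comp=t5/5c wait=8 total=41
k=7 load=t7/2c comp=t6/7c wait=7 total=48
k=8 load=- comp=t7/9c wait=9 total=57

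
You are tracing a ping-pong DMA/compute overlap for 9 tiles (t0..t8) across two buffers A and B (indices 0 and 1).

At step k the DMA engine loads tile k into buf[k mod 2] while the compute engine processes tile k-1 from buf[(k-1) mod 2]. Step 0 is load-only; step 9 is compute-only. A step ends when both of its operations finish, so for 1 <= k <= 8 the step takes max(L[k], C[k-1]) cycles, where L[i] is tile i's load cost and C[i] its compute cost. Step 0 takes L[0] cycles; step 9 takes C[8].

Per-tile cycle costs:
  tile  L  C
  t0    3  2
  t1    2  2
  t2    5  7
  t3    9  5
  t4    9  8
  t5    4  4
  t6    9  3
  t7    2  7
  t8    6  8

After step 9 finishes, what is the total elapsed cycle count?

end_cycle[9] = 63

k=0 load=t0/3c comp=- wait=3 total=3
k=1 load=t1/2c comp=t0/2c wait=2 total=5
k=2 load=t2/5c comp=t1/2c wait=5 total=10
k=3 load=t3/9c comp=t2/7c wait=9 total=19
k=4 load=t4/9c comp=t3/5c wait=9 total=28
k=5 load=t5/4c comp=t4/8c wait=8 total=36
k=6 load=t6/9c comp=t5/4c wait=9 total=45
k=7 load=t7/2c comp=t6/3c wait=3 total=48
k=8 load=t8/6c comp=t7/7c wait=7 total=55
k=9 load=- comp=t8/8c wait=8 total=63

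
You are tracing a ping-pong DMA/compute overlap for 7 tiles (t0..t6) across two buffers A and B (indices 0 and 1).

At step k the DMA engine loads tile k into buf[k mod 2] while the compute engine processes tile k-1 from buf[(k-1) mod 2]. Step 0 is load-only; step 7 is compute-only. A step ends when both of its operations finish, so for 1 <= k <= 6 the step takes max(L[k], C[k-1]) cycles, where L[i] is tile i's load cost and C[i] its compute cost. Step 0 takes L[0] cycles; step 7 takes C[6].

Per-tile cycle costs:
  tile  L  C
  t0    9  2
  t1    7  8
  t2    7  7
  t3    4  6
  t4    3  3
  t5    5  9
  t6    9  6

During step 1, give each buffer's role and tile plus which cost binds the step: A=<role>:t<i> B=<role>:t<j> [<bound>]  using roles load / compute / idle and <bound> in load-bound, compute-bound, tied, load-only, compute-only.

  0. 9=9c; end=9; A:t0 B:-
  1. max(7,2)=7c; end=16; A:t0 B:t1
  2. max(7,8)=8c; end=24; A:t2 B:t1
  3. max(4,7)=7c; end=31; A:t2 B:t3
  4. max(3,6)=6c; end=37; A:t4 B:t3
  5. max(5,3)=5c; end=42; A:t4 B:t5
  6. max(9,9)=9c; end=51; A:t6 B:t5
  7. 6=6c; end=57; A:t6 B:t5

step 1: A=compute:t0 B=load:t1 [load-bound]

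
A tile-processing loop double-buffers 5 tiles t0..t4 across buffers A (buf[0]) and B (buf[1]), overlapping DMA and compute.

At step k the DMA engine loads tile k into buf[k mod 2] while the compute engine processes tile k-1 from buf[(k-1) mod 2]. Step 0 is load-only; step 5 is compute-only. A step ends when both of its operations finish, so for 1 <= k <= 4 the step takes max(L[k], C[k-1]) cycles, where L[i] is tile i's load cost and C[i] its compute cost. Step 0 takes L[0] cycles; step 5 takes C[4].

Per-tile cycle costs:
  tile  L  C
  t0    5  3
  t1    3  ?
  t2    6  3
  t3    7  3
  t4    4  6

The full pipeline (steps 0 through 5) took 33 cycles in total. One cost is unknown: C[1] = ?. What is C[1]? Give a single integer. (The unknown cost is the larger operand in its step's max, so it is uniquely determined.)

step 0 | dur = L[0]=5 = 5
step 1 | dur = max(L[1]=3, C[0]=3) = 3
step 2 | dur = max(L[2]=6, C[1]=?) = C[1]  (unknown; binding)
step 3 | dur = max(L[3]=7, C[2]=3) = 7
step 4 | dur = max(L[4]=4, C[3]=3) = 4
step 5 | dur = C[4]=6 = 6
sum of known step durations = 25
dur[2] = total - known = 33 - 25 = 8
C[1] is the binding max in step 2, so C[1] = dur[2] = 8

C[1] = 8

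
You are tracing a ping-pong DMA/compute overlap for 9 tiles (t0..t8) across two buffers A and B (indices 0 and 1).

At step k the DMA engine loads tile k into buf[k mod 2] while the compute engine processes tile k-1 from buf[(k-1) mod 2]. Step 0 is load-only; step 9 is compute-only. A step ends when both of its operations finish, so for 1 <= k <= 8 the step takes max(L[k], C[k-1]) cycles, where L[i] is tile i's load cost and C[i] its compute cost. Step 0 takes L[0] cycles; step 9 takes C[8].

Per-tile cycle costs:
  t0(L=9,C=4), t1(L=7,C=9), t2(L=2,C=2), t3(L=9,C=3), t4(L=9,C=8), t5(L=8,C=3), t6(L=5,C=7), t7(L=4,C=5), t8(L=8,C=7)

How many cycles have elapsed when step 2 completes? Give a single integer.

[0] DMA t0→A (9c) ∥ CU idle ⇒ 9c, clock 9
[1] DMA t1→B (7c) ∥ CU A:t0 (4c) ⇒ 7c, clock 16
[2] DMA t2→A (2c) ∥ CU B:t1 (9c) ⇒ 9c, clock 25
[3] DMA t3→B (9c) ∥ CU A:t2 (2c) ⇒ 9c, clock 34
[4] DMA t4→A (9c) ∥ CU B:t3 (3c) ⇒ 9c, clock 43
[5] DMA t5→B (8c) ∥ CU A:t4 (8c) ⇒ 8c, clock 51
[6] DMA t6→A (5c) ∥ CU B:t5 (3c) ⇒ 5c, clock 56
[7] DMA t7→B (4c) ∥ CU A:t6 (7c) ⇒ 7c, clock 63
[8] DMA t8→A (8c) ∥ CU B:t7 (5c) ⇒ 8c, clock 71
[9] DMA idle ∥ CU A:t8 (7c) ⇒ 7c, clock 78

end_cycle[2] = 25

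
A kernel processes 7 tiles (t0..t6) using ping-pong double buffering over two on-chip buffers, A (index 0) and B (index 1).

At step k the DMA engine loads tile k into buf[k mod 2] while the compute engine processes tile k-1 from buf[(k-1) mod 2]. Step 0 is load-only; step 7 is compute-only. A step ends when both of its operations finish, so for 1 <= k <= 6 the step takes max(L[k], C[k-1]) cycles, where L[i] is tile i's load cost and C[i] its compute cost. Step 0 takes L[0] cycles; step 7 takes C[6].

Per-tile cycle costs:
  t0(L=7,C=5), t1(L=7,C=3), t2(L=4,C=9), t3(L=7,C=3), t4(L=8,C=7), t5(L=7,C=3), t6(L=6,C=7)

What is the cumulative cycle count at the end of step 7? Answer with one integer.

end_cycle[7] = 55

  0. 7=7c; end=7; A:t0 B:-
  1. max(7,5)=7c; end=14; A:t0 B:t1
  2. max(4,3)=4c; end=18; A:t2 B:t1
  3. max(7,9)=9c; end=27; A:t2 B:t3
  4. max(8,3)=8c; end=35; A:t4 B:t3
  5. max(7,7)=7c; end=42; A:t4 B:t5
  6. max(6,3)=6c; end=48; A:t6 B:t5
  7. 7=7c; end=55; A:t6 B:t5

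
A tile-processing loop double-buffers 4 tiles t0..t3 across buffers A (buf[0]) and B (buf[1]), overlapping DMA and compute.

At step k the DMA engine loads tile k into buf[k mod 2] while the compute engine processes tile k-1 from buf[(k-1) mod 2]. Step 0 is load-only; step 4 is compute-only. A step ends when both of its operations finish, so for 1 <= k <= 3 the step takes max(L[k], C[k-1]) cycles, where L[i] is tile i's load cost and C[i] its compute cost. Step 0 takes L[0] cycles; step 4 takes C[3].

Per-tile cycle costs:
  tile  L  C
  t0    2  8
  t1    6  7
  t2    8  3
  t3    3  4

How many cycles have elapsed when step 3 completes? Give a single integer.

[0] DMA t0→A (2c) ∥ CU idle ⇒ 2c, clock 2
[1] DMA t1→B (6c) ∥ CU A:t0 (8c) ⇒ 8c, clock 10
[2] DMA t2→A (8c) ∥ CU B:t1 (7c) ⇒ 8c, clock 18
[3] DMA t3→B (3c) ∥ CU A:t2 (3c) ⇒ 3c, clock 21
[4] DMA idle ∥ CU B:t3 (4c) ⇒ 4c, clock 25

end_cycle[3] = 21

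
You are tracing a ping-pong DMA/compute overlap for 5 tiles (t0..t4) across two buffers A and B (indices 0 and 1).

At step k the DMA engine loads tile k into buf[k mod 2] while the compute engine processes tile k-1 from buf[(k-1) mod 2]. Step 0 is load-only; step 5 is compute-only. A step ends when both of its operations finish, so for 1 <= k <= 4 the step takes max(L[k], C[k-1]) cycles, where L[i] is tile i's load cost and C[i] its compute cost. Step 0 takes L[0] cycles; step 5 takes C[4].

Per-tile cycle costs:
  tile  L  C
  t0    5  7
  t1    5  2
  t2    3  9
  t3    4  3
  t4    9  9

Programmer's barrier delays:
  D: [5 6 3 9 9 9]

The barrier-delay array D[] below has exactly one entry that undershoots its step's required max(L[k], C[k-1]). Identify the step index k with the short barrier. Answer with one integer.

[0] required=L[0]=5=5 vs D=5 ok
[1] required=max(L[1]=5,C[0]=7)=7 vs D=6 SHORT
[2] required=max(L[2]=3,C[1]=2)=3 vs D=3 ok
[3] required=max(L[3]=4,C[2]=9)=9 vs D=9 ok
[4] required=max(L[4]=9,C[3]=3)=9 vs D=9 ok
[5] required=C[4]=9=9 vs D=9 ok

hazard at step 1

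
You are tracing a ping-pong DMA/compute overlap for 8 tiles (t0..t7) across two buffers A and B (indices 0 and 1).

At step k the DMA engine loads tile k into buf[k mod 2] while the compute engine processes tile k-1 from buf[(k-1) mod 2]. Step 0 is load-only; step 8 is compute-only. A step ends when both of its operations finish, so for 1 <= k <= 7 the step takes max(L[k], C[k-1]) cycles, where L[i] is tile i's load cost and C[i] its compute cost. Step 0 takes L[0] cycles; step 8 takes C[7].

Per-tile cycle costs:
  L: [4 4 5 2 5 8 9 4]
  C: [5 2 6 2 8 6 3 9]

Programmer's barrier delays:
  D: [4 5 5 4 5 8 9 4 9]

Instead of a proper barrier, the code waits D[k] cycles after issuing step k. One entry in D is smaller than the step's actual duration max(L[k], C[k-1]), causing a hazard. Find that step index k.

step 0: need L[0]=4 = 4; D[0]=4 ok
step 1: need max(L[1]=4,C[0]=5) = 5; D[1]=5 ok
step 2: need max(L[2]=5,C[1]=2) = 5; D[2]=5 ok
step 3: need max(L[3]=2,C[2]=6) = 6; D[3]=4 SHORT
step 4: need max(L[4]=5,C[3]=2) = 5; D[4]=5 ok
step 5: need max(L[5]=8,C[4]=8) = 8; D[5]=8 ok
step 6: need max(L[6]=9,C[5]=6) = 9; D[6]=9 ok
step 7: need max(L[7]=4,C[6]=3) = 4; D[7]=4 ok
step 8: need C[7]=9 = 9; D[8]=9 ok

hazard at step 3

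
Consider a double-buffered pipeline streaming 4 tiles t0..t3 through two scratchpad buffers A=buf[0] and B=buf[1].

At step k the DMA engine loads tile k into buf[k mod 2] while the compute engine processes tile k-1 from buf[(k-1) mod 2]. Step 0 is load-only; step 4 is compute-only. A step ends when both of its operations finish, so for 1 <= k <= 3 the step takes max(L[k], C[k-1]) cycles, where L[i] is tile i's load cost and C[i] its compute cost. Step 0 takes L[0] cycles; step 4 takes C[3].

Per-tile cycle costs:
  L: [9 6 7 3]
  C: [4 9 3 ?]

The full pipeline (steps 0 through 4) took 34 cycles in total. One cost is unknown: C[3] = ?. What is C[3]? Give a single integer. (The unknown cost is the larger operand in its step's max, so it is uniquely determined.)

step 0 | dur = L[0]=9 = 9
step 1 | dur = max(L[1]=6, C[0]=4) = 6
step 2 | dur = max(L[2]=7, C[1]=9) = 9
step 3 | dur = max(L[3]=3, C[2]=3) = 3
step 4 | dur = C[3]=? = C[3]  (unknown; binding)
sum of known step durations = 27
dur[4] = total - known = 34 - 27 = 7
C[3] is the binding max in step 4, so C[3] = dur[4] = 7

C[3] = 7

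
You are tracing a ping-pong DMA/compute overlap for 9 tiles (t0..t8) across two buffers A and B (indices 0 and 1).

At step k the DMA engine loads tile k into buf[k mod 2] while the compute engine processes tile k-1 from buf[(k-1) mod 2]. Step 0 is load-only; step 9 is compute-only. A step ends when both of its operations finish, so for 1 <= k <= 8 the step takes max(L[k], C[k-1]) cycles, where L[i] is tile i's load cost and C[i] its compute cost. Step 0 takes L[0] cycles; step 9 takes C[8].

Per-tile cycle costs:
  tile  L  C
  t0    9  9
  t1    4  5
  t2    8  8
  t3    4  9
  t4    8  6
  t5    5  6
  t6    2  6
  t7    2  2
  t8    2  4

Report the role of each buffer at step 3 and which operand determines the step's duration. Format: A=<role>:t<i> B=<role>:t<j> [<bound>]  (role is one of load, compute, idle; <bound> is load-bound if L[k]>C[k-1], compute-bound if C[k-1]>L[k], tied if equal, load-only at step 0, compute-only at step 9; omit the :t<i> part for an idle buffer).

step 3: A=compute:t2 B=load:t3 [compute-bound]

  0. 9=9c; end=9; A:t0 B:-
  1. max(4,9)=9c; end=18; A:t0 B:t1
  2. max(8,5)=8c; end=26; A:t2 B:t1
  3. max(4,8)=8c; end=34; A:t2 B:t3
  4. max(8,9)=9c; end=43; A:t4 B:t3
  5. max(5,6)=6c; end=49; A:t4 B:t5
  6. max(2,6)=6c; end=55; A:t6 B:t5
  7. max(2,6)=6c; end=61; A:t6 B:t7
  8. max(2,2)=2c; end=63; A:t8 B:t7
  9. 4=4c; end=67; A:t8 B:t7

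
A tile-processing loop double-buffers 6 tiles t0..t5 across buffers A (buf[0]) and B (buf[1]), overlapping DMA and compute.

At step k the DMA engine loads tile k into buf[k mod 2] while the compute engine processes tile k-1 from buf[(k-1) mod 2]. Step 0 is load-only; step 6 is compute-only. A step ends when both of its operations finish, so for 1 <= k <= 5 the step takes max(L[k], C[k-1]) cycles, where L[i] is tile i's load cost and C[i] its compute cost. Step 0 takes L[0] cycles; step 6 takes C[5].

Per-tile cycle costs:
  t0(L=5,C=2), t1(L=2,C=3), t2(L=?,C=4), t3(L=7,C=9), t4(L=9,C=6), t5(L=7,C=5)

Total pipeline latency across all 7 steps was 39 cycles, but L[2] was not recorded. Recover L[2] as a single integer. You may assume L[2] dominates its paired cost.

L[2] = 4

step 0 | dur = L[0]=5 = 5
step 1 | dur = max(L[1]=2, C[0]=2) = 2
step 2 | dur = max(L[2]=?, C[1]=3) = L[2]  (unknown; binding)
step 3 | dur = max(L[3]=7, C[2]=4) = 7
step 4 | dur = max(L[4]=9, C[3]=9) = 9
step 5 | dur = max(L[5]=7, C[4]=6) = 7
step 6 | dur = C[5]=5 = 5
sum of known step durations = 35
dur[2] = total - known = 39 - 35 = 4
L[2] is the binding max in step 2, so L[2] = dur[2] = 4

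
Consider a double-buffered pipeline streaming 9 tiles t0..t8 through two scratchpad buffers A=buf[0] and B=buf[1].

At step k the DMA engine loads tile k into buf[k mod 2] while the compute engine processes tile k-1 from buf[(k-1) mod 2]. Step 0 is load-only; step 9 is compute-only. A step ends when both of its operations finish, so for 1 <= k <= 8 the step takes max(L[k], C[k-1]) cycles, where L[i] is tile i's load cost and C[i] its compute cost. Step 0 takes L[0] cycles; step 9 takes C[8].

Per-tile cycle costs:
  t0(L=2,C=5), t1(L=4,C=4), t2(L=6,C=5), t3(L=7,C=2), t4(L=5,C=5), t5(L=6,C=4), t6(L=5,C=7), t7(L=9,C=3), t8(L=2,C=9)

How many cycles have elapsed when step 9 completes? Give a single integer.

[0] DMA t0→A (2c) ∥ CU idle ⇒ 2c, clock 2
[1] DMA t1→B (4c) ∥ CU A:t0 (5c) ⇒ 5c, clock 7
[2] DMA t2→A (6c) ∥ CU B:t1 (4c) ⇒ 6c, clock 13
[3] DMA t3→B (7c) ∥ CU A:t2 (5c) ⇒ 7c, clock 20
[4] DMA t4→A (5c) ∥ CU B:t3 (2c) ⇒ 5c, clock 25
[5] DMA t5→B (6c) ∥ CU A:t4 (5c) ⇒ 6c, clock 31
[6] DMA t6→A (5c) ∥ CU B:t5 (4c) ⇒ 5c, clock 36
[7] DMA t7→B (9c) ∥ CU A:t6 (7c) ⇒ 9c, clock 45
[8] DMA t8→A (2c) ∥ CU B:t7 (3c) ⇒ 3c, clock 48
[9] DMA idle ∥ CU A:t8 (9c) ⇒ 9c, clock 57

end_cycle[9] = 57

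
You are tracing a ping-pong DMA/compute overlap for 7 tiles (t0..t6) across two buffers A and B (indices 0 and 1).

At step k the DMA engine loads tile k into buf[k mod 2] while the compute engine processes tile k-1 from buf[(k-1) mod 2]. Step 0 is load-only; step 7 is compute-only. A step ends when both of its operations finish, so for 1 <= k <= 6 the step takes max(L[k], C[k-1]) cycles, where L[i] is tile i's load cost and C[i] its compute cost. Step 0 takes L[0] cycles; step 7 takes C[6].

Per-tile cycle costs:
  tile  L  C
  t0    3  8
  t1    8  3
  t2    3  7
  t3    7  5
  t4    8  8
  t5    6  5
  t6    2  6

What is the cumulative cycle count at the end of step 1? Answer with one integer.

step 0: L[0]=3 → dur=3, Σ=3 | A=load:t0 B=idle [load-only]
step 1: L[1]=8 C[0]=8 → dur=8, Σ=11 | A=compute:t0 B=load:t1 [tied]
step 2: L[2]=3 C[1]=3 → dur=3, Σ=14 | A=load:t2 B=compute:t1 [tied]
step 3: L[3]=7 C[2]=7 → dur=7, Σ=21 | A=compute:t2 B=load:t3 [tied]
step 4: L[4]=8 C[3]=5 → dur=8, Σ=29 | A=load:t4 B=compute:t3 [load-bound]
step 5: L[5]=6 C[4]=8 → dur=8, Σ=37 | A=compute:t4 B=load:t5 [compute-bound]
step 6: L[6]=2 C[5]=5 → dur=5, Σ=42 | A=load:t6 B=compute:t5 [compute-bound]
step 7: C[6]=6 → dur=6, Σ=48 | A=compute:t6 B=idle [compute-only]

end_cycle[1] = 11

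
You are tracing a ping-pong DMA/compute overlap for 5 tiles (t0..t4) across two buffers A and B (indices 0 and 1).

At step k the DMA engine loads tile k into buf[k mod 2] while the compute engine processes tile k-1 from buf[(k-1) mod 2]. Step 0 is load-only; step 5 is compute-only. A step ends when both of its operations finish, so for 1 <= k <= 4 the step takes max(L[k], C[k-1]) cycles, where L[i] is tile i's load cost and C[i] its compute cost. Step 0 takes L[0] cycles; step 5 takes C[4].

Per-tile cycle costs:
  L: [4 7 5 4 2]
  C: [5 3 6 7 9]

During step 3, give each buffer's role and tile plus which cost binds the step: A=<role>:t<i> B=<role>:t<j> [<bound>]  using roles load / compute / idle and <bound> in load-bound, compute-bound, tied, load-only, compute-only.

k=0 load=t0/4c comp=- wait=4 total=4
k=1 load=t1/7c comp=t0/5c wait=7 total=11
k=2 load=t2/5c comp=t1/3c wait=5 total=16
k=3 load=t3/4c comp=t2/6c wait=6 total=22
k=4 load=t4/2c comp=t3/7c wait=7 total=29
k=5 load=- comp=t4/9c wait=9 total=38

step 3: A=compute:t2 B=load:t3 [compute-bound]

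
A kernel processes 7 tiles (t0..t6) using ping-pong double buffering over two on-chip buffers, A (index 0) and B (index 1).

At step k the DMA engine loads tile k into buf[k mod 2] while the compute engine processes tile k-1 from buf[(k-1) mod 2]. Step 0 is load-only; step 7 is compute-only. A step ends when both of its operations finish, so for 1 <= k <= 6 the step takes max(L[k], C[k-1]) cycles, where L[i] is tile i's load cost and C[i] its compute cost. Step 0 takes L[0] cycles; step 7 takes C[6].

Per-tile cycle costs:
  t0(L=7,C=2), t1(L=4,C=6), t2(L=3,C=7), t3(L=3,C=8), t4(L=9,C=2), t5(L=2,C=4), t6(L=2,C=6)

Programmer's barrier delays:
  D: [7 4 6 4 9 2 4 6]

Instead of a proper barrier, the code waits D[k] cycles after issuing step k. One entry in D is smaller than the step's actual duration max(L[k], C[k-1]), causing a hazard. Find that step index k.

hazard at step 3

k=0 barrier L[0]=7→7c, D[0]=7 ok
k=1 barrier max(L[1]=4,C[0]=2)→4c, D[1]=4 ok
k=2 barrier max(L[2]=3,C[1]=6)→6c, D[2]=6 ok
k=3 barrier max(L[3]=3,C[2]=7)→7c, D[3]=4 SHORT
k=4 barrier max(L[4]=9,C[3]=8)→9c, D[4]=9 ok
k=5 barrier max(L[5]=2,C[4]=2)→2c, D[5]=2 ok
k=6 barrier max(L[6]=2,C[5]=4)→4c, D[6]=4 ok
k=7 barrier C[6]=6→6c, D[7]=6 ok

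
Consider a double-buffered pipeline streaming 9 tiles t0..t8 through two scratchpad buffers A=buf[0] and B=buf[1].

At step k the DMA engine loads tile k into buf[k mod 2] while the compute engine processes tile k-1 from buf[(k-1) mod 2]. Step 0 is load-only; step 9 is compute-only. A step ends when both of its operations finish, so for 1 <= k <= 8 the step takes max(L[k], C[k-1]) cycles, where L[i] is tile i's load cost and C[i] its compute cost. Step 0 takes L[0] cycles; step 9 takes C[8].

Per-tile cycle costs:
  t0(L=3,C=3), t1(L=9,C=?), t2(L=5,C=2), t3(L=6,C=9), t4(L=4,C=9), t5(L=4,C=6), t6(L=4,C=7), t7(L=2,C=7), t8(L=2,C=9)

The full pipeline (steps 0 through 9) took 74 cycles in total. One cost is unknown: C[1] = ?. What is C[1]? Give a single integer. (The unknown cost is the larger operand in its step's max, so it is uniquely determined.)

step 0 | dur = L[0]=3 = 3
step 1 | dur = max(L[1]=9, C[0]=3) = 9
step 2 | dur = max(L[2]=5, C[1]=?) = C[1]  (unknown; binding)
step 3 | dur = max(L[3]=6, C[2]=2) = 6
step 4 | dur = max(L[4]=4, C[3]=9) = 9
step 5 | dur = max(L[5]=4, C[4]=9) = 9
step 6 | dur = max(L[6]=4, C[5]=6) = 6
step 7 | dur = max(L[7]=2, C[6]=7) = 7
step 8 | dur = max(L[8]=2, C[7]=7) = 7
step 9 | dur = C[8]=9 = 9
sum of known step durations = 65
dur[2] = total - known = 74 - 65 = 9
C[1] is the binding max in step 2, so C[1] = dur[2] = 9

C[1] = 9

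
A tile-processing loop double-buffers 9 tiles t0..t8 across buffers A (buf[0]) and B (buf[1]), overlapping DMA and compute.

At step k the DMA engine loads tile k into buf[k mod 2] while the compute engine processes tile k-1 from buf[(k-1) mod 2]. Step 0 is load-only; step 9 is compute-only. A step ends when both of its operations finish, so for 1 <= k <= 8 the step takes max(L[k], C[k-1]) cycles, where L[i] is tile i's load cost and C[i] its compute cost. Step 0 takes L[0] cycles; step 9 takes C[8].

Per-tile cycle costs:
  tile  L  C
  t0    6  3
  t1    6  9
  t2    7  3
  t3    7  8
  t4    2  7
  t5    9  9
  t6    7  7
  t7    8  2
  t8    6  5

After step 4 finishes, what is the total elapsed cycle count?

end_cycle[4] = 36

step 0: L[0]=6 → dur=6, Σ=6 | A=load:t0 B=idle [load-only]
step 1: L[1]=6 C[0]=3 → dur=6, Σ=12 | A=compute:t0 B=load:t1 [load-bound]
step 2: L[2]=7 C[1]=9 → dur=9, Σ=21 | A=load:t2 B=compute:t1 [compute-bound]
step 3: L[3]=7 C[2]=3 → dur=7, Σ=28 | A=compute:t2 B=load:t3 [load-bound]
step 4: L[4]=2 C[3]=8 → dur=8, Σ=36 | A=load:t4 B=compute:t3 [compute-bound]
step 5: L[5]=9 C[4]=7 → dur=9, Σ=45 | A=compute:t4 B=load:t5 [load-bound]
step 6: L[6]=7 C[5]=9 → dur=9, Σ=54 | A=load:t6 B=compute:t5 [compute-bound]
step 7: L[7]=8 C[6]=7 → dur=8, Σ=62 | A=compute:t6 B=load:t7 [load-bound]
step 8: L[8]=6 C[7]=2 → dur=6, Σ=68 | A=load:t8 B=compute:t7 [load-bound]
step 9: C[8]=5 → dur=5, Σ=73 | A=compute:t8 B=idle [compute-only]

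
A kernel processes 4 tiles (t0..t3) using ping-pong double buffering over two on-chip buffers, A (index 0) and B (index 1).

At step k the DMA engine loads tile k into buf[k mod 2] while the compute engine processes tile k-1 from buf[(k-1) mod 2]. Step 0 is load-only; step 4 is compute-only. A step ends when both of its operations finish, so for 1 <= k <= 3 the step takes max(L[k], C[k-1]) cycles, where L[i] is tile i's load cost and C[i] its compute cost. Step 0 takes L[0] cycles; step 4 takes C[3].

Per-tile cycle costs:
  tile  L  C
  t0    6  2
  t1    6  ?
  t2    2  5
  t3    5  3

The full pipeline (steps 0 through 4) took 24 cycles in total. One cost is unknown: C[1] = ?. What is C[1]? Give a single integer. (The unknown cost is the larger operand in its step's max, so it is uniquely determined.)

step 0 | dur = L[0]=6 = 6
step 1 | dur = max(L[1]=6, C[0]=2) = 6
step 2 | dur = max(L[2]=2, C[1]=?) = C[1]  (unknown; binding)
step 3 | dur = max(L[3]=5, C[2]=5) = 5
step 4 | dur = C[3]=3 = 3
sum of known step durations = 20
dur[2] = total - known = 24 - 20 = 4
C[1] is the binding max in step 2, so C[1] = dur[2] = 4

C[1] = 4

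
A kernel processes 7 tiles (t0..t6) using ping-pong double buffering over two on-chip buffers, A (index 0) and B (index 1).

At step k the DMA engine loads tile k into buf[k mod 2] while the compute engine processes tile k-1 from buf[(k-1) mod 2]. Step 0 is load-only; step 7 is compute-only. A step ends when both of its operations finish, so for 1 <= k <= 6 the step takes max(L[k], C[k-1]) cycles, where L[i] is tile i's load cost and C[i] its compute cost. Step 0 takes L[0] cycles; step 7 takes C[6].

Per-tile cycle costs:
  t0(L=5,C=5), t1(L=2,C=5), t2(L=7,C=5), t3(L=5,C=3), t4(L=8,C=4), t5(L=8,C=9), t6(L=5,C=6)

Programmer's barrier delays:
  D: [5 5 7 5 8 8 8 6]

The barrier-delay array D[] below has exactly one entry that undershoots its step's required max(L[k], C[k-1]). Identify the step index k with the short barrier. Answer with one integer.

k=0 barrier L[0]=5→5c, D[0]=5 ok
k=1 barrier max(L[1]=2,C[0]=5)→5c, D[1]=5 ok
k=2 barrier max(L[2]=7,C[1]=5)→7c, D[2]=7 ok
k=3 barrier max(L[3]=5,C[2]=5)→5c, D[3]=5 ok
k=4 barrier max(L[4]=8,C[3]=3)→8c, D[4]=8 ok
k=5 barrier max(L[5]=8,C[4]=4)→8c, D[5]=8 ok
k=6 barrier max(L[6]=5,C[5]=9)→9c, D[6]=8 SHORT
k=7 barrier C[6]=6→6c, D[7]=6 ok

hazard at step 6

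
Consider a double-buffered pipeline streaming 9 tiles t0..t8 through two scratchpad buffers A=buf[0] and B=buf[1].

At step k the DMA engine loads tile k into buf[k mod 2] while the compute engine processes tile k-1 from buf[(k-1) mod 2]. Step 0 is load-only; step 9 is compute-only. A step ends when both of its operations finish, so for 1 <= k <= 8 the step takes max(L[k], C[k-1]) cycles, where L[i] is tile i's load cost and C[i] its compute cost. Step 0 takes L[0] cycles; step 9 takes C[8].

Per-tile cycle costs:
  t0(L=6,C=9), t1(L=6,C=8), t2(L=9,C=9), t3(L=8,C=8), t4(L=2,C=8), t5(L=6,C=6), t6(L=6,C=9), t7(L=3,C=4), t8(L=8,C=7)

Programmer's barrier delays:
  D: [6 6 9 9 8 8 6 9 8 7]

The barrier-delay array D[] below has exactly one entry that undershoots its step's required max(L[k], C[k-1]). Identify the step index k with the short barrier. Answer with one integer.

hazard at step 1

[0] required=L[0]=6=6 vs D=6 ok
[1] required=max(L[1]=6,C[0]=9)=9 vs D=6 SHORT
[2] required=max(L[2]=9,C[1]=8)=9 vs D=9 ok
[3] required=max(L[3]=8,C[2]=9)=9 vs D=9 ok
[4] required=max(L[4]=2,C[3]=8)=8 vs D=8 ok
[5] required=max(L[5]=6,C[4]=8)=8 vs D=8 ok
[6] required=max(L[6]=6,C[5]=6)=6 vs D=6 ok
[7] required=max(L[7]=3,C[6]=9)=9 vs D=9 ok
[8] required=max(L[8]=8,C[7]=4)=8 vs D=8 ok
[9] required=C[8]=7=7 vs D=7 ok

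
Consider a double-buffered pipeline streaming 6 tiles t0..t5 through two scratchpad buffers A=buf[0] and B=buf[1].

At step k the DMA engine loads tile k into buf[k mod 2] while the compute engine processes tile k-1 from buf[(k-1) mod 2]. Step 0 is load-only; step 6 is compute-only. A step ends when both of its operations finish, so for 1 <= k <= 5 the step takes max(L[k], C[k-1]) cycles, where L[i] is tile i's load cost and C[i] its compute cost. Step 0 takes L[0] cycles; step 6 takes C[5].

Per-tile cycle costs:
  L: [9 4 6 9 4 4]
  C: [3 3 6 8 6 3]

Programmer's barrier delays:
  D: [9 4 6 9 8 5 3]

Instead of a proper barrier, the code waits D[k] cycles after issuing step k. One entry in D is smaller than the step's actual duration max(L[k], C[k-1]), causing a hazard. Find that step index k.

k=0 barrier L[0]=9→9c, D[0]=9 ok
k=1 barrier max(L[1]=4,C[0]=3)→4c, D[1]=4 ok
k=2 barrier max(L[2]=6,C[1]=3)→6c, D[2]=6 ok
k=3 barrier max(L[3]=9,C[2]=6)→9c, D[3]=9 ok
k=4 barrier max(L[4]=4,C[3]=8)→8c, D[4]=8 ok
k=5 barrier max(L[5]=4,C[4]=6)→6c, D[5]=5 SHORT
k=6 barrier C[5]=3→3c, D[6]=3 ok

hazard at step 5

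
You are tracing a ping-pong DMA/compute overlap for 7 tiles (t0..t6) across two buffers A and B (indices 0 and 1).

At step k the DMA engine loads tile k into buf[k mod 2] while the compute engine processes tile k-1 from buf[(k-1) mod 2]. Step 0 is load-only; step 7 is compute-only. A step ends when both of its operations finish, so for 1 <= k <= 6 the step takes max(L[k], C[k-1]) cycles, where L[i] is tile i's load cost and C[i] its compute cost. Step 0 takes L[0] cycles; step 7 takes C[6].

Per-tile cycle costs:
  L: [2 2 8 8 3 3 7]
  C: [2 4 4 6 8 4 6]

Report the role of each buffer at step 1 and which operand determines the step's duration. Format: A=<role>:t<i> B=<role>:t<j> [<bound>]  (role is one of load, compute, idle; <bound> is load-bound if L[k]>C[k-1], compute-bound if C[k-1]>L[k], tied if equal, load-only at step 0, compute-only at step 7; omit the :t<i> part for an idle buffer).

step 1: A=compute:t0 B=load:t1 [tied]

step 0: L[0]=2 → dur=2, Σ=2 | A=load:t0 B=idle [load-only]
step 1: L[1]=2 C[0]=2 → dur=2, Σ=4 | A=compute:t0 B=load:t1 [tied]
step 2: L[2]=8 C[1]=4 → dur=8, Σ=12 | A=load:t2 B=compute:t1 [load-bound]
step 3: L[3]=8 C[2]=4 → dur=8, Σ=20 | A=compute:t2 B=load:t3 [load-bound]
step 4: L[4]=3 C[3]=6 → dur=6, Σ=26 | A=load:t4 B=compute:t3 [compute-bound]
step 5: L[5]=3 C[4]=8 → dur=8, Σ=34 | A=compute:t4 B=load:t5 [compute-bound]
step 6: L[6]=7 C[5]=4 → dur=7, Σ=41 | A=load:t6 B=compute:t5 [load-bound]
step 7: C[6]=6 → dur=6, Σ=47 | A=compute:t6 B=idle [compute-only]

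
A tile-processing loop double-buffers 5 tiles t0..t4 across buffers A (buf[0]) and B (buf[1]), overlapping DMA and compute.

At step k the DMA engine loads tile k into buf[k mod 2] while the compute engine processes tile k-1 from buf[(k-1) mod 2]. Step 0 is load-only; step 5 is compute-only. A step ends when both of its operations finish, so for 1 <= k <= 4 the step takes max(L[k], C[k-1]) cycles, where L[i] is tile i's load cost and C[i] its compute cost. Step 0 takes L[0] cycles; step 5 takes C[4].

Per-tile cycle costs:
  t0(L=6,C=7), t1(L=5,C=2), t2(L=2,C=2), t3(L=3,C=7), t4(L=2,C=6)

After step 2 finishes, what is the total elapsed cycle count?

end_cycle[2] = 15

[0] DMA t0→A (6c) ∥ CU idle ⇒ 6c, clock 6
[1] DMA t1→B (5c) ∥ CU A:t0 (7c) ⇒ 7c, clock 13
[2] DMA t2→A (2c) ∥ CU B:t1 (2c) ⇒ 2c, clock 15
[3] DMA t3→B (3c) ∥ CU A:t2 (2c) ⇒ 3c, clock 18
[4] DMA t4→A (2c) ∥ CU B:t3 (7c) ⇒ 7c, clock 25
[5] DMA idle ∥ CU A:t4 (6c) ⇒ 6c, clock 31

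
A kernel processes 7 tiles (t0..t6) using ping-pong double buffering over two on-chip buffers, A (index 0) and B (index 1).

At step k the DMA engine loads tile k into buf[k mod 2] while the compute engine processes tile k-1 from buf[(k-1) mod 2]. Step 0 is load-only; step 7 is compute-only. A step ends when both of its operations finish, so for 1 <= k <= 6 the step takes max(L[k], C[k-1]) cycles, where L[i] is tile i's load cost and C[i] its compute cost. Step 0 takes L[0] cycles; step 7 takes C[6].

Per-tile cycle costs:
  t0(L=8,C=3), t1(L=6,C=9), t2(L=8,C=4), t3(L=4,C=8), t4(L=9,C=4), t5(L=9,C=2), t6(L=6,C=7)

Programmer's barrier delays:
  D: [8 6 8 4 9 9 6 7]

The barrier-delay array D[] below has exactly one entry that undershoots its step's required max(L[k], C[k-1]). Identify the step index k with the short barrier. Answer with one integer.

step 0: need L[0]=8 = 8; D[0]=8 ok
step 1: need max(L[1]=6,C[0]=3) = 6; D[1]=6 ok
step 2: need max(L[2]=8,C[1]=9) = 9; D[2]=8 SHORT
step 3: need max(L[3]=4,C[2]=4) = 4; D[3]=4 ok
step 4: need max(L[4]=9,C[3]=8) = 9; D[4]=9 ok
step 5: need max(L[5]=9,C[4]=4) = 9; D[5]=9 ok
step 6: need max(L[6]=6,C[5]=2) = 6; D[6]=6 ok
step 7: need C[6]=7 = 7; D[7]=7 ok

hazard at step 2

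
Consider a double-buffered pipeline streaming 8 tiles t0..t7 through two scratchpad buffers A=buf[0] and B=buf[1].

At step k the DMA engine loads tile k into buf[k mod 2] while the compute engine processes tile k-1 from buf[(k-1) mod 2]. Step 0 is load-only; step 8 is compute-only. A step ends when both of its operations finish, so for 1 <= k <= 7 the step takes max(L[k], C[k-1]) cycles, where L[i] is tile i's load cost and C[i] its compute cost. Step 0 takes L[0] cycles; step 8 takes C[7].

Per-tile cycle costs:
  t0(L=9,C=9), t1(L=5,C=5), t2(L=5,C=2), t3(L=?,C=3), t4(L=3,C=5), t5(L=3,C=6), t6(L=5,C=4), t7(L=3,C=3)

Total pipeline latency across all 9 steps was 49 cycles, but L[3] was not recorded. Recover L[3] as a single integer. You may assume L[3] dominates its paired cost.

L[3] = 5

step 0: dur = L[0]=9 = 9
step 1: dur = max(L[1]=5, C[0]=9) = 9
step 2: dur = max(L[2]=5, C[1]=5) = 5
step 3: dur = max(L[3]=?, C[2]=2) = L[3]  (unknown; binding)
step 4: dur = max(L[4]=3, C[3]=3) = 3
step 5: dur = max(L[5]=3, C[4]=5) = 5
step 6: dur = max(L[6]=5, C[5]=6) = 6
step 7: dur = max(L[7]=3, C[6]=4) = 4
step 8: dur = C[7]=3 = 3
sum of known step durations = 44
dur[3] = total - known = 49 - 44 = 5
L[3] is the binding max in step 3, so L[3] = dur[3] = 5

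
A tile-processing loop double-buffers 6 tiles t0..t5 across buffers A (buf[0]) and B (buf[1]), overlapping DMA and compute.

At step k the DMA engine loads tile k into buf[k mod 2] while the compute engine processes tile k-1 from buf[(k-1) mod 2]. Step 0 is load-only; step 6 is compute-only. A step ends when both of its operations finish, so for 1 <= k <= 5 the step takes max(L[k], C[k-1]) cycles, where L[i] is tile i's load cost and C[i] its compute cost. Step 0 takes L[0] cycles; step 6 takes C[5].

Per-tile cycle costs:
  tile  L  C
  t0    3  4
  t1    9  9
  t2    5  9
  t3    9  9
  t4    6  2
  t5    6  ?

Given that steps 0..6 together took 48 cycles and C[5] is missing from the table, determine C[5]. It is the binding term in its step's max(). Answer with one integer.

C[5] = 3

step 0: dur = L[0]=3 = 3
step 1: dur = max(L[1]=9, C[0]=4) = 9
step 2: dur = max(L[2]=5, C[1]=9) = 9
step 3: dur = max(L[3]=9, C[2]=9) = 9
step 4: dur = max(L[4]=6, C[3]=9) = 9
step 5: dur = max(L[5]=6, C[4]=2) = 6
step 6: dur = C[5]=? = C[5]  (unknown; binding)
sum of known step durations = 45
dur[6] = total - known = 48 - 45 = 3
C[5] is the binding max in step 6, so C[5] = dur[6] = 3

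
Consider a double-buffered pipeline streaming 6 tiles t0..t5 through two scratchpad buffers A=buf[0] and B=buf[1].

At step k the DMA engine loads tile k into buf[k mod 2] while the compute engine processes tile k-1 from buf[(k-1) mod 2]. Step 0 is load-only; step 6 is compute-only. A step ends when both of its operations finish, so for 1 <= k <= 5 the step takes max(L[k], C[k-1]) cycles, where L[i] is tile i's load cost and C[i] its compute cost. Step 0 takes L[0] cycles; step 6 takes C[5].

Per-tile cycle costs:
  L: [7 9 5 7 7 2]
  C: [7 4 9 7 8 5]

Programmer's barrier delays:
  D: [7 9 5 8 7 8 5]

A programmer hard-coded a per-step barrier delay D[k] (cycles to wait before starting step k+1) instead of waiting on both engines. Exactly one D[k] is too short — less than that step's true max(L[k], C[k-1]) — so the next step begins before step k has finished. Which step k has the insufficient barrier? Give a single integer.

[0] required=L[0]=7=7 vs D=7 ok
[1] required=max(L[1]=9,C[0]=7)=9 vs D=9 ok
[2] required=max(L[2]=5,C[1]=4)=5 vs D=5 ok
[3] required=max(L[3]=7,C[2]=9)=9 vs D=8 SHORT
[4] required=max(L[4]=7,C[3]=7)=7 vs D=7 ok
[5] required=max(L[5]=2,C[4]=8)=8 vs D=8 ok
[6] required=C[5]=5=5 vs D=5 ok

hazard at step 3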